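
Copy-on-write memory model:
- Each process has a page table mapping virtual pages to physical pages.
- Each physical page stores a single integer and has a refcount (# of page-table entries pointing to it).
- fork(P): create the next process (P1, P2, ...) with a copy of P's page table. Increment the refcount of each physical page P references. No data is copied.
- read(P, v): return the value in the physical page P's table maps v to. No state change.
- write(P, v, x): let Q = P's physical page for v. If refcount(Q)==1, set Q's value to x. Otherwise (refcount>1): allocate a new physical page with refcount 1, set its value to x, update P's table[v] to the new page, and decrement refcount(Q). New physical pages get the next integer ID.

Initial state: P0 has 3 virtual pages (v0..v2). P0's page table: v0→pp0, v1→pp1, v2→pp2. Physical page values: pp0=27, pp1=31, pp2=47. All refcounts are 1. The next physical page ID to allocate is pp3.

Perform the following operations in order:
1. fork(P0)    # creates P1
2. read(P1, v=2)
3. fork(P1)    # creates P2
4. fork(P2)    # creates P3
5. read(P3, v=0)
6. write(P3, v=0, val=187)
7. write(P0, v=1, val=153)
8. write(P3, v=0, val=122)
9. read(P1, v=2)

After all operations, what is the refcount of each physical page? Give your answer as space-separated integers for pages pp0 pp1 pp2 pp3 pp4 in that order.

Answer: 3 3 4 1 1

Derivation:
Op 1: fork(P0) -> P1. 3 ppages; refcounts: pp0:2 pp1:2 pp2:2
Op 2: read(P1, v2) -> 47. No state change.
Op 3: fork(P1) -> P2. 3 ppages; refcounts: pp0:3 pp1:3 pp2:3
Op 4: fork(P2) -> P3. 3 ppages; refcounts: pp0:4 pp1:4 pp2:4
Op 5: read(P3, v0) -> 27. No state change.
Op 6: write(P3, v0, 187). refcount(pp0)=4>1 -> COPY to pp3. 4 ppages; refcounts: pp0:3 pp1:4 pp2:4 pp3:1
Op 7: write(P0, v1, 153). refcount(pp1)=4>1 -> COPY to pp4. 5 ppages; refcounts: pp0:3 pp1:3 pp2:4 pp3:1 pp4:1
Op 8: write(P3, v0, 122). refcount(pp3)=1 -> write in place. 5 ppages; refcounts: pp0:3 pp1:3 pp2:4 pp3:1 pp4:1
Op 9: read(P1, v2) -> 47. No state change.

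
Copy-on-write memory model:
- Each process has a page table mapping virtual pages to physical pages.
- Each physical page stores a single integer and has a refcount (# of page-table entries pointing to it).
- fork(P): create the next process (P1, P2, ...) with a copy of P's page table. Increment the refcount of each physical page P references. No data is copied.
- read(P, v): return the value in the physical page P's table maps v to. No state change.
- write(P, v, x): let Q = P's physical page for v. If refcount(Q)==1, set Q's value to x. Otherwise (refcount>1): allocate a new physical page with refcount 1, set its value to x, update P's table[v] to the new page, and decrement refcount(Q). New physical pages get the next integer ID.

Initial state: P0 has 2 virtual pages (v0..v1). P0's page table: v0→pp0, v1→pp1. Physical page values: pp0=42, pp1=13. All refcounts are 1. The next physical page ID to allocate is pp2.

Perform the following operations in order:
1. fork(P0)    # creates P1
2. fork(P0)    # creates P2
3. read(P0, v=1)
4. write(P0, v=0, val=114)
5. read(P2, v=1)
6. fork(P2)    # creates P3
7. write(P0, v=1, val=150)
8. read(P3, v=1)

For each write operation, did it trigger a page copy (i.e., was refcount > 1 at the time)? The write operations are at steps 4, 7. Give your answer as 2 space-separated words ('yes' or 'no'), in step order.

Op 1: fork(P0) -> P1. 2 ppages; refcounts: pp0:2 pp1:2
Op 2: fork(P0) -> P2. 2 ppages; refcounts: pp0:3 pp1:3
Op 3: read(P0, v1) -> 13. No state change.
Op 4: write(P0, v0, 114). refcount(pp0)=3>1 -> COPY to pp2. 3 ppages; refcounts: pp0:2 pp1:3 pp2:1
Op 5: read(P2, v1) -> 13. No state change.
Op 6: fork(P2) -> P3. 3 ppages; refcounts: pp0:3 pp1:4 pp2:1
Op 7: write(P0, v1, 150). refcount(pp1)=4>1 -> COPY to pp3. 4 ppages; refcounts: pp0:3 pp1:3 pp2:1 pp3:1
Op 8: read(P3, v1) -> 13. No state change.

yes yes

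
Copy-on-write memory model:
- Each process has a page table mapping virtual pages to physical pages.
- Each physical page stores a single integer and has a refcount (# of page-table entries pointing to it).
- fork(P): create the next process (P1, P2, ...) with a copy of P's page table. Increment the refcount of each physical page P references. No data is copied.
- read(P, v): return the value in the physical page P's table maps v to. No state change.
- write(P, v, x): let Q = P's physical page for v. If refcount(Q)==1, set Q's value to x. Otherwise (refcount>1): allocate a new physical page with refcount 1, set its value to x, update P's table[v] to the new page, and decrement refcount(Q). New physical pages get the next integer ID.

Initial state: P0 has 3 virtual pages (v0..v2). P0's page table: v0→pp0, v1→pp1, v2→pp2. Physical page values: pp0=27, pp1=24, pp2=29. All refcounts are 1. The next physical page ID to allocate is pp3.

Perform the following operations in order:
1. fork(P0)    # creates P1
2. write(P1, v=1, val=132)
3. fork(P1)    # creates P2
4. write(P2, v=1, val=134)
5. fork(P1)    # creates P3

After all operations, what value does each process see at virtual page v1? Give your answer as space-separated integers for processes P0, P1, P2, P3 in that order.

Op 1: fork(P0) -> P1. 3 ppages; refcounts: pp0:2 pp1:2 pp2:2
Op 2: write(P1, v1, 132). refcount(pp1)=2>1 -> COPY to pp3. 4 ppages; refcounts: pp0:2 pp1:1 pp2:2 pp3:1
Op 3: fork(P1) -> P2. 4 ppages; refcounts: pp0:3 pp1:1 pp2:3 pp3:2
Op 4: write(P2, v1, 134). refcount(pp3)=2>1 -> COPY to pp4. 5 ppages; refcounts: pp0:3 pp1:1 pp2:3 pp3:1 pp4:1
Op 5: fork(P1) -> P3. 5 ppages; refcounts: pp0:4 pp1:1 pp2:4 pp3:2 pp4:1
P0: v1 -> pp1 = 24
P1: v1 -> pp3 = 132
P2: v1 -> pp4 = 134
P3: v1 -> pp3 = 132

Answer: 24 132 134 132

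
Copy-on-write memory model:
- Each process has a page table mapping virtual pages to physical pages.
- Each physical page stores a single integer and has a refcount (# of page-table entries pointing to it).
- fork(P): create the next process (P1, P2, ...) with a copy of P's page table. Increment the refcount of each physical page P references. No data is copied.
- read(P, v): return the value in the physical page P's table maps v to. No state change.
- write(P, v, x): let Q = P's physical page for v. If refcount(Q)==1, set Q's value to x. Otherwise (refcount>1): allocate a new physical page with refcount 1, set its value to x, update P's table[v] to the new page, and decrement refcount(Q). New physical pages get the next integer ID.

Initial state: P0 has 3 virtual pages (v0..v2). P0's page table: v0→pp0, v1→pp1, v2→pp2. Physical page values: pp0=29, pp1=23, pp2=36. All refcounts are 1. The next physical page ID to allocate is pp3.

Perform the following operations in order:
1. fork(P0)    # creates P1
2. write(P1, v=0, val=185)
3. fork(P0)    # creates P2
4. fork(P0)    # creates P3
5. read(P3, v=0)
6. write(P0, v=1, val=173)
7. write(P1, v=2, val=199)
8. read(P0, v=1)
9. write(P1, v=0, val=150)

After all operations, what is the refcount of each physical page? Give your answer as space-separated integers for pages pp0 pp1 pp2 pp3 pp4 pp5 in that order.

Answer: 3 3 3 1 1 1

Derivation:
Op 1: fork(P0) -> P1. 3 ppages; refcounts: pp0:2 pp1:2 pp2:2
Op 2: write(P1, v0, 185). refcount(pp0)=2>1 -> COPY to pp3. 4 ppages; refcounts: pp0:1 pp1:2 pp2:2 pp3:1
Op 3: fork(P0) -> P2. 4 ppages; refcounts: pp0:2 pp1:3 pp2:3 pp3:1
Op 4: fork(P0) -> P3. 4 ppages; refcounts: pp0:3 pp1:4 pp2:4 pp3:1
Op 5: read(P3, v0) -> 29. No state change.
Op 6: write(P0, v1, 173). refcount(pp1)=4>1 -> COPY to pp4. 5 ppages; refcounts: pp0:3 pp1:3 pp2:4 pp3:1 pp4:1
Op 7: write(P1, v2, 199). refcount(pp2)=4>1 -> COPY to pp5. 6 ppages; refcounts: pp0:3 pp1:3 pp2:3 pp3:1 pp4:1 pp5:1
Op 8: read(P0, v1) -> 173. No state change.
Op 9: write(P1, v0, 150). refcount(pp3)=1 -> write in place. 6 ppages; refcounts: pp0:3 pp1:3 pp2:3 pp3:1 pp4:1 pp5:1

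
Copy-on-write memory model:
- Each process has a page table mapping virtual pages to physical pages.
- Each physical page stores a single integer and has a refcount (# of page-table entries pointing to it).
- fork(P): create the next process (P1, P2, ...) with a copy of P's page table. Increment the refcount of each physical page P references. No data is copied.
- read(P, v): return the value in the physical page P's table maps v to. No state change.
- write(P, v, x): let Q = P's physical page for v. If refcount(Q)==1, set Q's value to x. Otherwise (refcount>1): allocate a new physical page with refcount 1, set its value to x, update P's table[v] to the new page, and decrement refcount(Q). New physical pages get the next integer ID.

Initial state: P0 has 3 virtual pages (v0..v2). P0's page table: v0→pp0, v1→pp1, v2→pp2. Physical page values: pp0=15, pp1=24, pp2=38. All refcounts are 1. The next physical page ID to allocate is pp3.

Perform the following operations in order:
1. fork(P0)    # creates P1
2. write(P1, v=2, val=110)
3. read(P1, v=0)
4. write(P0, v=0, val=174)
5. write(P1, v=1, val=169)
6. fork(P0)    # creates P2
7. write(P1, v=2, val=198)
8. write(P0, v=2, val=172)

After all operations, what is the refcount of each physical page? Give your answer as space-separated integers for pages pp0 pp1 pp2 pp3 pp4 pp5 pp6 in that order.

Answer: 1 2 1 1 2 1 1

Derivation:
Op 1: fork(P0) -> P1. 3 ppages; refcounts: pp0:2 pp1:2 pp2:2
Op 2: write(P1, v2, 110). refcount(pp2)=2>1 -> COPY to pp3. 4 ppages; refcounts: pp0:2 pp1:2 pp2:1 pp3:1
Op 3: read(P1, v0) -> 15. No state change.
Op 4: write(P0, v0, 174). refcount(pp0)=2>1 -> COPY to pp4. 5 ppages; refcounts: pp0:1 pp1:2 pp2:1 pp3:1 pp4:1
Op 5: write(P1, v1, 169). refcount(pp1)=2>1 -> COPY to pp5. 6 ppages; refcounts: pp0:1 pp1:1 pp2:1 pp3:1 pp4:1 pp5:1
Op 6: fork(P0) -> P2. 6 ppages; refcounts: pp0:1 pp1:2 pp2:2 pp3:1 pp4:2 pp5:1
Op 7: write(P1, v2, 198). refcount(pp3)=1 -> write in place. 6 ppages; refcounts: pp0:1 pp1:2 pp2:2 pp3:1 pp4:2 pp5:1
Op 8: write(P0, v2, 172). refcount(pp2)=2>1 -> COPY to pp6. 7 ppages; refcounts: pp0:1 pp1:2 pp2:1 pp3:1 pp4:2 pp5:1 pp6:1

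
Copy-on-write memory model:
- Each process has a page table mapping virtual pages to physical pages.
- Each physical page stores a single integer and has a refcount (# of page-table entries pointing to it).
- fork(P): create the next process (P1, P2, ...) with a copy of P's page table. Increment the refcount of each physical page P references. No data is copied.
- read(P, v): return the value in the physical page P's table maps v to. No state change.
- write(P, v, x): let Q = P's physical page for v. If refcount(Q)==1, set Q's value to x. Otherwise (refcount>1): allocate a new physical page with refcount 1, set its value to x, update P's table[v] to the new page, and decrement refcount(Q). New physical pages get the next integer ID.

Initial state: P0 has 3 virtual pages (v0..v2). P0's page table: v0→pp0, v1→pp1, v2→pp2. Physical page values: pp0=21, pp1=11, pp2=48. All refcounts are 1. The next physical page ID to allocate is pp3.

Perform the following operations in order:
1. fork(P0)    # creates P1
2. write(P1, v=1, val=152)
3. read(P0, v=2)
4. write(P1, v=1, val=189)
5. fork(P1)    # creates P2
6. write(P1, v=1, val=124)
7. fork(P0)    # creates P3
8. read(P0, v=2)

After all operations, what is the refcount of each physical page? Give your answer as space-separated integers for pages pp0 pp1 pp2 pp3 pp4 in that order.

Answer: 4 2 4 1 1

Derivation:
Op 1: fork(P0) -> P1. 3 ppages; refcounts: pp0:2 pp1:2 pp2:2
Op 2: write(P1, v1, 152). refcount(pp1)=2>1 -> COPY to pp3. 4 ppages; refcounts: pp0:2 pp1:1 pp2:2 pp3:1
Op 3: read(P0, v2) -> 48. No state change.
Op 4: write(P1, v1, 189). refcount(pp3)=1 -> write in place. 4 ppages; refcounts: pp0:2 pp1:1 pp2:2 pp3:1
Op 5: fork(P1) -> P2. 4 ppages; refcounts: pp0:3 pp1:1 pp2:3 pp3:2
Op 6: write(P1, v1, 124). refcount(pp3)=2>1 -> COPY to pp4. 5 ppages; refcounts: pp0:3 pp1:1 pp2:3 pp3:1 pp4:1
Op 7: fork(P0) -> P3. 5 ppages; refcounts: pp0:4 pp1:2 pp2:4 pp3:1 pp4:1
Op 8: read(P0, v2) -> 48. No state change.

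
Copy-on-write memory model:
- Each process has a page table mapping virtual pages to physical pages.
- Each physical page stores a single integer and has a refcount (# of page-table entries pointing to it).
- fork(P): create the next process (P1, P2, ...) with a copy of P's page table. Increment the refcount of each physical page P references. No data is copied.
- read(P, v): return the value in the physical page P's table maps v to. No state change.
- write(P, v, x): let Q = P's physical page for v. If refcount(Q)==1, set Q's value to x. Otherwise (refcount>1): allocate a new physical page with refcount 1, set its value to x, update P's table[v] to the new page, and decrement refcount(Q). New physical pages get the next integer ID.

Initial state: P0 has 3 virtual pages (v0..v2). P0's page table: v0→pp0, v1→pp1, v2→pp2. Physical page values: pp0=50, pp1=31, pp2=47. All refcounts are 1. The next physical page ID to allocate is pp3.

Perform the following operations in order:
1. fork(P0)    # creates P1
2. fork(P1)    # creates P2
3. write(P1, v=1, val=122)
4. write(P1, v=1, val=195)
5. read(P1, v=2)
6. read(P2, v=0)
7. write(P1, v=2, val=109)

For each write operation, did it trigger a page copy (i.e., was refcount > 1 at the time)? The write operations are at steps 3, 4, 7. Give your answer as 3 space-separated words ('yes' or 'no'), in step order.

Op 1: fork(P0) -> P1. 3 ppages; refcounts: pp0:2 pp1:2 pp2:2
Op 2: fork(P1) -> P2. 3 ppages; refcounts: pp0:3 pp1:3 pp2:3
Op 3: write(P1, v1, 122). refcount(pp1)=3>1 -> COPY to pp3. 4 ppages; refcounts: pp0:3 pp1:2 pp2:3 pp3:1
Op 4: write(P1, v1, 195). refcount(pp3)=1 -> write in place. 4 ppages; refcounts: pp0:3 pp1:2 pp2:3 pp3:1
Op 5: read(P1, v2) -> 47. No state change.
Op 6: read(P2, v0) -> 50. No state change.
Op 7: write(P1, v2, 109). refcount(pp2)=3>1 -> COPY to pp4. 5 ppages; refcounts: pp0:3 pp1:2 pp2:2 pp3:1 pp4:1

yes no yes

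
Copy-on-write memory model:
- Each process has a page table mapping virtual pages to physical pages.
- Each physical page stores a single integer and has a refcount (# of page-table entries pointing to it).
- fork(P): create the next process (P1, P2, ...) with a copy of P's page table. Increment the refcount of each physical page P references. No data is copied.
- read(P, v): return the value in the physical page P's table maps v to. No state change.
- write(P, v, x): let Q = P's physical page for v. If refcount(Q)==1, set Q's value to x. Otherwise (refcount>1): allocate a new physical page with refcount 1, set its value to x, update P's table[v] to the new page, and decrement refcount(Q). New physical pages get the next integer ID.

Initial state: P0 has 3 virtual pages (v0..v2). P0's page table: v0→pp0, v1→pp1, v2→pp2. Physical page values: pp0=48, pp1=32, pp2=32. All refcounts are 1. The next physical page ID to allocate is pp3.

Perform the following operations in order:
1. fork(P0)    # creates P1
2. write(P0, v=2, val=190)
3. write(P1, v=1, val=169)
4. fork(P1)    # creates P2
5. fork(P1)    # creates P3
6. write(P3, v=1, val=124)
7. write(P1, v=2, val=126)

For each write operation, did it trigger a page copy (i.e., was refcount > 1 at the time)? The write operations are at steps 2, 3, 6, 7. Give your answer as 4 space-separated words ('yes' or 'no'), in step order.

Op 1: fork(P0) -> P1. 3 ppages; refcounts: pp0:2 pp1:2 pp2:2
Op 2: write(P0, v2, 190). refcount(pp2)=2>1 -> COPY to pp3. 4 ppages; refcounts: pp0:2 pp1:2 pp2:1 pp3:1
Op 3: write(P1, v1, 169). refcount(pp1)=2>1 -> COPY to pp4. 5 ppages; refcounts: pp0:2 pp1:1 pp2:1 pp3:1 pp4:1
Op 4: fork(P1) -> P2. 5 ppages; refcounts: pp0:3 pp1:1 pp2:2 pp3:1 pp4:2
Op 5: fork(P1) -> P3. 5 ppages; refcounts: pp0:4 pp1:1 pp2:3 pp3:1 pp4:3
Op 6: write(P3, v1, 124). refcount(pp4)=3>1 -> COPY to pp5. 6 ppages; refcounts: pp0:4 pp1:1 pp2:3 pp3:1 pp4:2 pp5:1
Op 7: write(P1, v2, 126). refcount(pp2)=3>1 -> COPY to pp6. 7 ppages; refcounts: pp0:4 pp1:1 pp2:2 pp3:1 pp4:2 pp5:1 pp6:1

yes yes yes yes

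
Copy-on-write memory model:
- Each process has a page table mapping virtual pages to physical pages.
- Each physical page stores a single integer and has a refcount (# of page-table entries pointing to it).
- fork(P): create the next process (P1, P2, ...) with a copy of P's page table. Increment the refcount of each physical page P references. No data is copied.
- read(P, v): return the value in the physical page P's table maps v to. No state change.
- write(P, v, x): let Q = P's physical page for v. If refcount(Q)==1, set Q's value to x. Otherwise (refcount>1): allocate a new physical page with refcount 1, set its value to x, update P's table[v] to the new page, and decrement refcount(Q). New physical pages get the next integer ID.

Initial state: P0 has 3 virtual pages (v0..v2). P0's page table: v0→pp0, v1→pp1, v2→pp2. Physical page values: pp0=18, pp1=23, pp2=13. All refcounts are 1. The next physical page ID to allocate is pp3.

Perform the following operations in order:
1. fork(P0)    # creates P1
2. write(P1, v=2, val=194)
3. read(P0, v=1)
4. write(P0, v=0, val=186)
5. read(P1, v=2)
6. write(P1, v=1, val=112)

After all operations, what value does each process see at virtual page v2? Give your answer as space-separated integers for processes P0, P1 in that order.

Op 1: fork(P0) -> P1. 3 ppages; refcounts: pp0:2 pp1:2 pp2:2
Op 2: write(P1, v2, 194). refcount(pp2)=2>1 -> COPY to pp3. 4 ppages; refcounts: pp0:2 pp1:2 pp2:1 pp3:1
Op 3: read(P0, v1) -> 23. No state change.
Op 4: write(P0, v0, 186). refcount(pp0)=2>1 -> COPY to pp4. 5 ppages; refcounts: pp0:1 pp1:2 pp2:1 pp3:1 pp4:1
Op 5: read(P1, v2) -> 194. No state change.
Op 6: write(P1, v1, 112). refcount(pp1)=2>1 -> COPY to pp5. 6 ppages; refcounts: pp0:1 pp1:1 pp2:1 pp3:1 pp4:1 pp5:1
P0: v2 -> pp2 = 13
P1: v2 -> pp3 = 194

Answer: 13 194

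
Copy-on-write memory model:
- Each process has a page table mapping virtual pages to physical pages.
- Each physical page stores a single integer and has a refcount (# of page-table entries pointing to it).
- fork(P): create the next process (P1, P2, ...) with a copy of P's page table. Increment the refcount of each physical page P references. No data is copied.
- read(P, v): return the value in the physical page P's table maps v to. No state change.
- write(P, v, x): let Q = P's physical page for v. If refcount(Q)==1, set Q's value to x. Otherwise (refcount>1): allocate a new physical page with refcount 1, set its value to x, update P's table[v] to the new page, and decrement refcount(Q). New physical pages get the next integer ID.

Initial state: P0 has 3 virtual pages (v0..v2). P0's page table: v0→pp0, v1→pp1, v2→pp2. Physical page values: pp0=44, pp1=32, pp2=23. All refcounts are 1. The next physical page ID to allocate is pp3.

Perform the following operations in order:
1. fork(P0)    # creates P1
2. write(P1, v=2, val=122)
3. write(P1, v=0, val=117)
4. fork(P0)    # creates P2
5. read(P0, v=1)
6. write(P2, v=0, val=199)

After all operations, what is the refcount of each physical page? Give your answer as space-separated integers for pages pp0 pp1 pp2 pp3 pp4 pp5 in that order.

Op 1: fork(P0) -> P1. 3 ppages; refcounts: pp0:2 pp1:2 pp2:2
Op 2: write(P1, v2, 122). refcount(pp2)=2>1 -> COPY to pp3. 4 ppages; refcounts: pp0:2 pp1:2 pp2:1 pp3:1
Op 3: write(P1, v0, 117). refcount(pp0)=2>1 -> COPY to pp4. 5 ppages; refcounts: pp0:1 pp1:2 pp2:1 pp3:1 pp4:1
Op 4: fork(P0) -> P2. 5 ppages; refcounts: pp0:2 pp1:3 pp2:2 pp3:1 pp4:1
Op 5: read(P0, v1) -> 32. No state change.
Op 6: write(P2, v0, 199). refcount(pp0)=2>1 -> COPY to pp5. 6 ppages; refcounts: pp0:1 pp1:3 pp2:2 pp3:1 pp4:1 pp5:1

Answer: 1 3 2 1 1 1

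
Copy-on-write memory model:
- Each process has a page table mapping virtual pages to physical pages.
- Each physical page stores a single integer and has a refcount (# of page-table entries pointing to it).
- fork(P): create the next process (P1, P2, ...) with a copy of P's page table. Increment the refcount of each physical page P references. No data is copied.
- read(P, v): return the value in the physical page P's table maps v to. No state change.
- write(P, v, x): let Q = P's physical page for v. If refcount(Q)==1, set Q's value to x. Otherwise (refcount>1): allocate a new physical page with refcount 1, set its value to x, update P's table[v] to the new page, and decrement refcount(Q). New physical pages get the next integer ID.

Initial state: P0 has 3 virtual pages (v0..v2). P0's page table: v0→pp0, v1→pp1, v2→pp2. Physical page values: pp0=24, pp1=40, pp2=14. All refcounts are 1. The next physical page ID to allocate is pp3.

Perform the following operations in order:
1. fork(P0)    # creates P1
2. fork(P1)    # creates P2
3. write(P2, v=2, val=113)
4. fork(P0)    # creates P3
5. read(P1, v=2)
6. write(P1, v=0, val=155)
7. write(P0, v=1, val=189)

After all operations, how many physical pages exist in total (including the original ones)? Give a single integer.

Op 1: fork(P0) -> P1. 3 ppages; refcounts: pp0:2 pp1:2 pp2:2
Op 2: fork(P1) -> P2. 3 ppages; refcounts: pp0:3 pp1:3 pp2:3
Op 3: write(P2, v2, 113). refcount(pp2)=3>1 -> COPY to pp3. 4 ppages; refcounts: pp0:3 pp1:3 pp2:2 pp3:1
Op 4: fork(P0) -> P3. 4 ppages; refcounts: pp0:4 pp1:4 pp2:3 pp3:1
Op 5: read(P1, v2) -> 14. No state change.
Op 6: write(P1, v0, 155). refcount(pp0)=4>1 -> COPY to pp4. 5 ppages; refcounts: pp0:3 pp1:4 pp2:3 pp3:1 pp4:1
Op 7: write(P0, v1, 189). refcount(pp1)=4>1 -> COPY to pp5. 6 ppages; refcounts: pp0:3 pp1:3 pp2:3 pp3:1 pp4:1 pp5:1

Answer: 6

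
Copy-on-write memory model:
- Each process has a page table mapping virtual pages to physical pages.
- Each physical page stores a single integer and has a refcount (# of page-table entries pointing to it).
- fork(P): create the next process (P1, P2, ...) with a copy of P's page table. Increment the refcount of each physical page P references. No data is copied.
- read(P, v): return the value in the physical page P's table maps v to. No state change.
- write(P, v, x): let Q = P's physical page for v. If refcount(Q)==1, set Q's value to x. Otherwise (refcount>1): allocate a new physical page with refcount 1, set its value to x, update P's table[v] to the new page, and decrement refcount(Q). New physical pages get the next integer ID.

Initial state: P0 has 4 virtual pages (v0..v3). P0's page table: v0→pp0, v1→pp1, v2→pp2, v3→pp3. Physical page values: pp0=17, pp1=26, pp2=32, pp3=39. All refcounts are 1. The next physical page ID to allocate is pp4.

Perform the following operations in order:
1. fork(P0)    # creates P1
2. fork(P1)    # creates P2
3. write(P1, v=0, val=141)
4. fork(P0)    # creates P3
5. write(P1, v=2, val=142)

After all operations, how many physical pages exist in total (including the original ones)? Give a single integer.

Answer: 6

Derivation:
Op 1: fork(P0) -> P1. 4 ppages; refcounts: pp0:2 pp1:2 pp2:2 pp3:2
Op 2: fork(P1) -> P2. 4 ppages; refcounts: pp0:3 pp1:3 pp2:3 pp3:3
Op 3: write(P1, v0, 141). refcount(pp0)=3>1 -> COPY to pp4. 5 ppages; refcounts: pp0:2 pp1:3 pp2:3 pp3:3 pp4:1
Op 4: fork(P0) -> P3. 5 ppages; refcounts: pp0:3 pp1:4 pp2:4 pp3:4 pp4:1
Op 5: write(P1, v2, 142). refcount(pp2)=4>1 -> COPY to pp5. 6 ppages; refcounts: pp0:3 pp1:4 pp2:3 pp3:4 pp4:1 pp5:1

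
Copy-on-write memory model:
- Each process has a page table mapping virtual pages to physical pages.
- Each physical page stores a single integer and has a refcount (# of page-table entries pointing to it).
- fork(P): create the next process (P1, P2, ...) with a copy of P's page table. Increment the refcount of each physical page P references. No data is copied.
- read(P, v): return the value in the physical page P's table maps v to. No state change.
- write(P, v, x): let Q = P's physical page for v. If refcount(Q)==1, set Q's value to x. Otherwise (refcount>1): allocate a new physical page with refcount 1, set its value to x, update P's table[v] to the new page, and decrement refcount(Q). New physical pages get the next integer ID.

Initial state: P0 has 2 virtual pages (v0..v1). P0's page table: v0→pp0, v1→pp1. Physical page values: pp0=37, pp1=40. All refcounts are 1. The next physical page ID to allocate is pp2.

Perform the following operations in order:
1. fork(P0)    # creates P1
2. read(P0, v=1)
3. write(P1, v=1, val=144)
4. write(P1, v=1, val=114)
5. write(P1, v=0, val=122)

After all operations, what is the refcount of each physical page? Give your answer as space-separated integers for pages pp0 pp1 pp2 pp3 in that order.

Answer: 1 1 1 1

Derivation:
Op 1: fork(P0) -> P1. 2 ppages; refcounts: pp0:2 pp1:2
Op 2: read(P0, v1) -> 40. No state change.
Op 3: write(P1, v1, 144). refcount(pp1)=2>1 -> COPY to pp2. 3 ppages; refcounts: pp0:2 pp1:1 pp2:1
Op 4: write(P1, v1, 114). refcount(pp2)=1 -> write in place. 3 ppages; refcounts: pp0:2 pp1:1 pp2:1
Op 5: write(P1, v0, 122). refcount(pp0)=2>1 -> COPY to pp3. 4 ppages; refcounts: pp0:1 pp1:1 pp2:1 pp3:1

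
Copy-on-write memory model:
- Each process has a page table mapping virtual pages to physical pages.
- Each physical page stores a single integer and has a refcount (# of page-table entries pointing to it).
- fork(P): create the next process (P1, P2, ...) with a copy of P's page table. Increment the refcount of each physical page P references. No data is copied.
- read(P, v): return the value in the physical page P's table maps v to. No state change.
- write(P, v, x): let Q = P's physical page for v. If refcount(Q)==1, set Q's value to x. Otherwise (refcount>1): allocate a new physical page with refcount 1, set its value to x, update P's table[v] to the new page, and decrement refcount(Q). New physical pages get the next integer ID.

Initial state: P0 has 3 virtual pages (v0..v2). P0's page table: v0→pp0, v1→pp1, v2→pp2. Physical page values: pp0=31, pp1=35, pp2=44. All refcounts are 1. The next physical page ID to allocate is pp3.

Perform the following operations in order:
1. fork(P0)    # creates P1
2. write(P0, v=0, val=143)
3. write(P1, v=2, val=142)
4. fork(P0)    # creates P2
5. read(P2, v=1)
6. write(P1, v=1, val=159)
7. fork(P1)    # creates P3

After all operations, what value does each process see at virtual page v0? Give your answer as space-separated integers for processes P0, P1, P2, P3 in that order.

Answer: 143 31 143 31

Derivation:
Op 1: fork(P0) -> P1. 3 ppages; refcounts: pp0:2 pp1:2 pp2:2
Op 2: write(P0, v0, 143). refcount(pp0)=2>1 -> COPY to pp3. 4 ppages; refcounts: pp0:1 pp1:2 pp2:2 pp3:1
Op 3: write(P1, v2, 142). refcount(pp2)=2>1 -> COPY to pp4. 5 ppages; refcounts: pp0:1 pp1:2 pp2:1 pp3:1 pp4:1
Op 4: fork(P0) -> P2. 5 ppages; refcounts: pp0:1 pp1:3 pp2:2 pp3:2 pp4:1
Op 5: read(P2, v1) -> 35. No state change.
Op 6: write(P1, v1, 159). refcount(pp1)=3>1 -> COPY to pp5. 6 ppages; refcounts: pp0:1 pp1:2 pp2:2 pp3:2 pp4:1 pp5:1
Op 7: fork(P1) -> P3. 6 ppages; refcounts: pp0:2 pp1:2 pp2:2 pp3:2 pp4:2 pp5:2
P0: v0 -> pp3 = 143
P1: v0 -> pp0 = 31
P2: v0 -> pp3 = 143
P3: v0 -> pp0 = 31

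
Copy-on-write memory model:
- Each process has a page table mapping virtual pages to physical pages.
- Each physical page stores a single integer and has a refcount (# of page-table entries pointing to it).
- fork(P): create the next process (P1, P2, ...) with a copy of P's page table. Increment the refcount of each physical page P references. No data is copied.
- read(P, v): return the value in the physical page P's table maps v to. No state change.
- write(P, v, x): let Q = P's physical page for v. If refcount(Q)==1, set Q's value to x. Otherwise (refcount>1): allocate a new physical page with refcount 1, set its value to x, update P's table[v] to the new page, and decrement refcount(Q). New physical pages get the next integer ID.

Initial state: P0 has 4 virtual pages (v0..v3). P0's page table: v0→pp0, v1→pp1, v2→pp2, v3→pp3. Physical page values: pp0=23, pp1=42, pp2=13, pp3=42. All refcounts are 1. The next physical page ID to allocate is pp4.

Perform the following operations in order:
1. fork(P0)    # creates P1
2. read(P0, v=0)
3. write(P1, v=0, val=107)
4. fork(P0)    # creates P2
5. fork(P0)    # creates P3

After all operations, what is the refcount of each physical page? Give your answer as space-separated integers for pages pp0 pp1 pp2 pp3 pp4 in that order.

Op 1: fork(P0) -> P1. 4 ppages; refcounts: pp0:2 pp1:2 pp2:2 pp3:2
Op 2: read(P0, v0) -> 23. No state change.
Op 3: write(P1, v0, 107). refcount(pp0)=2>1 -> COPY to pp4. 5 ppages; refcounts: pp0:1 pp1:2 pp2:2 pp3:2 pp4:1
Op 4: fork(P0) -> P2. 5 ppages; refcounts: pp0:2 pp1:3 pp2:3 pp3:3 pp4:1
Op 5: fork(P0) -> P3. 5 ppages; refcounts: pp0:3 pp1:4 pp2:4 pp3:4 pp4:1

Answer: 3 4 4 4 1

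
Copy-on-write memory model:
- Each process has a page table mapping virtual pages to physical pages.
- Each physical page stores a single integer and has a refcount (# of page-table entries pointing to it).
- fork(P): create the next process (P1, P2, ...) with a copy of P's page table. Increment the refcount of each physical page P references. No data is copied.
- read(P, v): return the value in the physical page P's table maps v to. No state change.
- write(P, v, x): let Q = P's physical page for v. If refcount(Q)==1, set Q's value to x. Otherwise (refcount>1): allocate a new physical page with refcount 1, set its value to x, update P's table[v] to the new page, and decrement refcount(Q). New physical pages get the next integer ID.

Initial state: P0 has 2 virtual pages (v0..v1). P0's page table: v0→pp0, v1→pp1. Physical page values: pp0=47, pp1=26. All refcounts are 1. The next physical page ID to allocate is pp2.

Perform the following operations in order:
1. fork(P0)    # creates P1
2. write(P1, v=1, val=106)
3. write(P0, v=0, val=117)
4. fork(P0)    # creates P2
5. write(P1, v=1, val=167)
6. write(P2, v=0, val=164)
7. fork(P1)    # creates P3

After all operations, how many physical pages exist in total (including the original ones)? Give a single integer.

Op 1: fork(P0) -> P1. 2 ppages; refcounts: pp0:2 pp1:2
Op 2: write(P1, v1, 106). refcount(pp1)=2>1 -> COPY to pp2. 3 ppages; refcounts: pp0:2 pp1:1 pp2:1
Op 3: write(P0, v0, 117). refcount(pp0)=2>1 -> COPY to pp3. 4 ppages; refcounts: pp0:1 pp1:1 pp2:1 pp3:1
Op 4: fork(P0) -> P2. 4 ppages; refcounts: pp0:1 pp1:2 pp2:1 pp3:2
Op 5: write(P1, v1, 167). refcount(pp2)=1 -> write in place. 4 ppages; refcounts: pp0:1 pp1:2 pp2:1 pp3:2
Op 6: write(P2, v0, 164). refcount(pp3)=2>1 -> COPY to pp4. 5 ppages; refcounts: pp0:1 pp1:2 pp2:1 pp3:1 pp4:1
Op 7: fork(P1) -> P3. 5 ppages; refcounts: pp0:2 pp1:2 pp2:2 pp3:1 pp4:1

Answer: 5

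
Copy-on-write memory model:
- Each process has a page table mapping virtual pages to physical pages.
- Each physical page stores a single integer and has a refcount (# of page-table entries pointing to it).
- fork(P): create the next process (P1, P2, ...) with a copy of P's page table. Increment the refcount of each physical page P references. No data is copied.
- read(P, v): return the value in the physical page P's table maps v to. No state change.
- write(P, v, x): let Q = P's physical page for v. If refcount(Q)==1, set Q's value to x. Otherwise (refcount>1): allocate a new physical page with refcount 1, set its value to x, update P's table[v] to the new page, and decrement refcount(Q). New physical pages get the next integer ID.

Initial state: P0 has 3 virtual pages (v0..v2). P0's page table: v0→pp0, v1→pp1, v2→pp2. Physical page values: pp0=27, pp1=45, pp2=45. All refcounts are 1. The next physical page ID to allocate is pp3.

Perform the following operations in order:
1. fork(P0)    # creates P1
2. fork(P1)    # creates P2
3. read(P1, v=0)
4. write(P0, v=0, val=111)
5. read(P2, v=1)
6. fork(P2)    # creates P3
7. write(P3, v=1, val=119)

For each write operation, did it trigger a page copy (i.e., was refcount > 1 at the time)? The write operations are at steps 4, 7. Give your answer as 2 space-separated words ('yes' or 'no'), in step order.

Op 1: fork(P0) -> P1. 3 ppages; refcounts: pp0:2 pp1:2 pp2:2
Op 2: fork(P1) -> P2. 3 ppages; refcounts: pp0:3 pp1:3 pp2:3
Op 3: read(P1, v0) -> 27. No state change.
Op 4: write(P0, v0, 111). refcount(pp0)=3>1 -> COPY to pp3. 4 ppages; refcounts: pp0:2 pp1:3 pp2:3 pp3:1
Op 5: read(P2, v1) -> 45. No state change.
Op 6: fork(P2) -> P3. 4 ppages; refcounts: pp0:3 pp1:4 pp2:4 pp3:1
Op 7: write(P3, v1, 119). refcount(pp1)=4>1 -> COPY to pp4. 5 ppages; refcounts: pp0:3 pp1:3 pp2:4 pp3:1 pp4:1

yes yes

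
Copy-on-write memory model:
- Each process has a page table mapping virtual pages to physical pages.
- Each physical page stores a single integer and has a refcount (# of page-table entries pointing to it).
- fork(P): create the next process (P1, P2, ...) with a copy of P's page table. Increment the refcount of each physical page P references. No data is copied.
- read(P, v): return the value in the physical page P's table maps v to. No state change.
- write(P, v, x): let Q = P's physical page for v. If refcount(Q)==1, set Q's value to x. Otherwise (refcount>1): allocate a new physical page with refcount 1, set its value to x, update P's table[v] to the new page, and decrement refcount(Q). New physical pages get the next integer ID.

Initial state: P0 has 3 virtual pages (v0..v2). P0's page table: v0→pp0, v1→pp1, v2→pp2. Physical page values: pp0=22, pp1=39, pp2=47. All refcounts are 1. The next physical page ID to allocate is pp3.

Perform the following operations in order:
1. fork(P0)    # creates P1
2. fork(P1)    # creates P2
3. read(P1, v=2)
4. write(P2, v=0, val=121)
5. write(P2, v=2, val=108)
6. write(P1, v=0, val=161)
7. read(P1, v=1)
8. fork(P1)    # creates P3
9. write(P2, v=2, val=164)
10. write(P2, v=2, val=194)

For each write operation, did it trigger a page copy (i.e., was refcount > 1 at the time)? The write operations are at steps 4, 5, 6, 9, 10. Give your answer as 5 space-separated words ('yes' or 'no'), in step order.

Op 1: fork(P0) -> P1. 3 ppages; refcounts: pp0:2 pp1:2 pp2:2
Op 2: fork(P1) -> P2. 3 ppages; refcounts: pp0:3 pp1:3 pp2:3
Op 3: read(P1, v2) -> 47. No state change.
Op 4: write(P2, v0, 121). refcount(pp0)=3>1 -> COPY to pp3. 4 ppages; refcounts: pp0:2 pp1:3 pp2:3 pp3:1
Op 5: write(P2, v2, 108). refcount(pp2)=3>1 -> COPY to pp4. 5 ppages; refcounts: pp0:2 pp1:3 pp2:2 pp3:1 pp4:1
Op 6: write(P1, v0, 161). refcount(pp0)=2>1 -> COPY to pp5. 6 ppages; refcounts: pp0:1 pp1:3 pp2:2 pp3:1 pp4:1 pp5:1
Op 7: read(P1, v1) -> 39. No state change.
Op 8: fork(P1) -> P3. 6 ppages; refcounts: pp0:1 pp1:4 pp2:3 pp3:1 pp4:1 pp5:2
Op 9: write(P2, v2, 164). refcount(pp4)=1 -> write in place. 6 ppages; refcounts: pp0:1 pp1:4 pp2:3 pp3:1 pp4:1 pp5:2
Op 10: write(P2, v2, 194). refcount(pp4)=1 -> write in place. 6 ppages; refcounts: pp0:1 pp1:4 pp2:3 pp3:1 pp4:1 pp5:2

yes yes yes no no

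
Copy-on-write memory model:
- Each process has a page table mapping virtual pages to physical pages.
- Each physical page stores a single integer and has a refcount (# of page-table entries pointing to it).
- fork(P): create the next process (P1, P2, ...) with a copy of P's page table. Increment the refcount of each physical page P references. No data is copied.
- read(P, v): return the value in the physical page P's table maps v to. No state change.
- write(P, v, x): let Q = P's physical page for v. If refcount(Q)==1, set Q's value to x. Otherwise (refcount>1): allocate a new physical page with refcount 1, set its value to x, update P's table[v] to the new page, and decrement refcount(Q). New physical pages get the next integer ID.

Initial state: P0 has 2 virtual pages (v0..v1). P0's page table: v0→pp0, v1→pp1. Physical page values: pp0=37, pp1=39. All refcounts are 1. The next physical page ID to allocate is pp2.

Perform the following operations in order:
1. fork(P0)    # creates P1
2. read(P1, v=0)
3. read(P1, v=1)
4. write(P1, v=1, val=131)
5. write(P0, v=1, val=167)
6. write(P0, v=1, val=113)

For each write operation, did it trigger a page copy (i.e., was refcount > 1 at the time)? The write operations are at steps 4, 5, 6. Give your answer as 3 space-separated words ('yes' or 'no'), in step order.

Op 1: fork(P0) -> P1. 2 ppages; refcounts: pp0:2 pp1:2
Op 2: read(P1, v0) -> 37. No state change.
Op 3: read(P1, v1) -> 39. No state change.
Op 4: write(P1, v1, 131). refcount(pp1)=2>1 -> COPY to pp2. 3 ppages; refcounts: pp0:2 pp1:1 pp2:1
Op 5: write(P0, v1, 167). refcount(pp1)=1 -> write in place. 3 ppages; refcounts: pp0:2 pp1:1 pp2:1
Op 6: write(P0, v1, 113). refcount(pp1)=1 -> write in place. 3 ppages; refcounts: pp0:2 pp1:1 pp2:1

yes no no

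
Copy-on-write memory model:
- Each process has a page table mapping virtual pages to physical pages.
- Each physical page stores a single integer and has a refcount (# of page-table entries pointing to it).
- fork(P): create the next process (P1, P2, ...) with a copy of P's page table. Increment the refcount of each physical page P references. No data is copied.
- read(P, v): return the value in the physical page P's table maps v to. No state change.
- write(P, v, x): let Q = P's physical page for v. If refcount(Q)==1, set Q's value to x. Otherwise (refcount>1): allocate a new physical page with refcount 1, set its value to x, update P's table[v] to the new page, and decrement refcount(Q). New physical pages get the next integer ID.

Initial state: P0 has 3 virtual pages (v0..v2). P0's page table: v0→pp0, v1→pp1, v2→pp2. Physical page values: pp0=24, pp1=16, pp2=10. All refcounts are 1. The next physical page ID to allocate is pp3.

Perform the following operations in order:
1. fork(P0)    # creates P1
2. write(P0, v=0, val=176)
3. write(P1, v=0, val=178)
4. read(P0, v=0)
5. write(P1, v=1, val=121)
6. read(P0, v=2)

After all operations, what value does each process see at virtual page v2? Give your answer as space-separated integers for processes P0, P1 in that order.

Op 1: fork(P0) -> P1. 3 ppages; refcounts: pp0:2 pp1:2 pp2:2
Op 2: write(P0, v0, 176). refcount(pp0)=2>1 -> COPY to pp3. 4 ppages; refcounts: pp0:1 pp1:2 pp2:2 pp3:1
Op 3: write(P1, v0, 178). refcount(pp0)=1 -> write in place. 4 ppages; refcounts: pp0:1 pp1:2 pp2:2 pp3:1
Op 4: read(P0, v0) -> 176. No state change.
Op 5: write(P1, v1, 121). refcount(pp1)=2>1 -> COPY to pp4. 5 ppages; refcounts: pp0:1 pp1:1 pp2:2 pp3:1 pp4:1
Op 6: read(P0, v2) -> 10. No state change.
P0: v2 -> pp2 = 10
P1: v2 -> pp2 = 10

Answer: 10 10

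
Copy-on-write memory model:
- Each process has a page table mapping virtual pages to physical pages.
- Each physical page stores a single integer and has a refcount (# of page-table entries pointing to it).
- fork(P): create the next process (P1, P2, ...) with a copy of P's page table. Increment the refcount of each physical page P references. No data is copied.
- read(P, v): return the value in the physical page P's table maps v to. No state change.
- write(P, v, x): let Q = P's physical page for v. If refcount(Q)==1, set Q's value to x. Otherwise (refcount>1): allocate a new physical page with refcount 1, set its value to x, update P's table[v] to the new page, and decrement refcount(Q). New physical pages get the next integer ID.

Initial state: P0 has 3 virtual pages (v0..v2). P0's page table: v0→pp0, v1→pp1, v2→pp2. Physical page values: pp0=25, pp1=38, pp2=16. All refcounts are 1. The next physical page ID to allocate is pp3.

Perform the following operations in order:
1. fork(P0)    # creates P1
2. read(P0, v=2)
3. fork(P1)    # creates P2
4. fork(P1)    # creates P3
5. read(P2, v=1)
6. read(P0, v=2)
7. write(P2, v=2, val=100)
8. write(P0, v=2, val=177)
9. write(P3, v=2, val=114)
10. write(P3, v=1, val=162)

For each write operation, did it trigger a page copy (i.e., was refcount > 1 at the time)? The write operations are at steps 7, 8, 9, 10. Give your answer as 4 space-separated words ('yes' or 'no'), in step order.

Op 1: fork(P0) -> P1. 3 ppages; refcounts: pp0:2 pp1:2 pp2:2
Op 2: read(P0, v2) -> 16. No state change.
Op 3: fork(P1) -> P2. 3 ppages; refcounts: pp0:3 pp1:3 pp2:3
Op 4: fork(P1) -> P3. 3 ppages; refcounts: pp0:4 pp1:4 pp2:4
Op 5: read(P2, v1) -> 38. No state change.
Op 6: read(P0, v2) -> 16. No state change.
Op 7: write(P2, v2, 100). refcount(pp2)=4>1 -> COPY to pp3. 4 ppages; refcounts: pp0:4 pp1:4 pp2:3 pp3:1
Op 8: write(P0, v2, 177). refcount(pp2)=3>1 -> COPY to pp4. 5 ppages; refcounts: pp0:4 pp1:4 pp2:2 pp3:1 pp4:1
Op 9: write(P3, v2, 114). refcount(pp2)=2>1 -> COPY to pp5. 6 ppages; refcounts: pp0:4 pp1:4 pp2:1 pp3:1 pp4:1 pp5:1
Op 10: write(P3, v1, 162). refcount(pp1)=4>1 -> COPY to pp6. 7 ppages; refcounts: pp0:4 pp1:3 pp2:1 pp3:1 pp4:1 pp5:1 pp6:1

yes yes yes yes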